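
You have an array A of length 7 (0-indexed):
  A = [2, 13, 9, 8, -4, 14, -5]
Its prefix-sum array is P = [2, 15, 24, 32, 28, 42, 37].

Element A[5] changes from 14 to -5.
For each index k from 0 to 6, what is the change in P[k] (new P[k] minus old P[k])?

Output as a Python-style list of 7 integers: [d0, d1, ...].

Element change: A[5] 14 -> -5, delta = -19
For k < 5: P[k] unchanged, delta_P[k] = 0
For k >= 5: P[k] shifts by exactly -19
Delta array: [0, 0, 0, 0, 0, -19, -19]

Answer: [0, 0, 0, 0, 0, -19, -19]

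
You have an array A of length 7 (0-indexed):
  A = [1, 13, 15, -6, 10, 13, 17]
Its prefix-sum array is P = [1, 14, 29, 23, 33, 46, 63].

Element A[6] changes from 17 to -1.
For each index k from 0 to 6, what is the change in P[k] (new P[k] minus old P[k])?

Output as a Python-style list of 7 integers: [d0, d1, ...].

Element change: A[6] 17 -> -1, delta = -18
For k < 6: P[k] unchanged, delta_P[k] = 0
For k >= 6: P[k] shifts by exactly -18
Delta array: [0, 0, 0, 0, 0, 0, -18]

Answer: [0, 0, 0, 0, 0, 0, -18]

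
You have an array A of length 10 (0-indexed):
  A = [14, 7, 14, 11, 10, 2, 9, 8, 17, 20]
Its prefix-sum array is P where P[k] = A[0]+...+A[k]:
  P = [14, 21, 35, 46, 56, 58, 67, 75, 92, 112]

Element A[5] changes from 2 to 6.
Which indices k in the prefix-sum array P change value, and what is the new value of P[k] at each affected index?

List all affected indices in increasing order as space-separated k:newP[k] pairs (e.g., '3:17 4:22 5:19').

P[k] = A[0] + ... + A[k]
P[k] includes A[5] iff k >= 5
Affected indices: 5, 6, ..., 9; delta = 4
  P[5]: 58 + 4 = 62
  P[6]: 67 + 4 = 71
  P[7]: 75 + 4 = 79
  P[8]: 92 + 4 = 96
  P[9]: 112 + 4 = 116

Answer: 5:62 6:71 7:79 8:96 9:116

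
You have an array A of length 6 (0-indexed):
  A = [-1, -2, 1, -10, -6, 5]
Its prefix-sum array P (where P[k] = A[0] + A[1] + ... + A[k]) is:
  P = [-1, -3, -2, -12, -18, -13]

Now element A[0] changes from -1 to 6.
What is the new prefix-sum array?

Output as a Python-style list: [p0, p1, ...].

Answer: [6, 4, 5, -5, -11, -6]

Derivation:
Change: A[0] -1 -> 6, delta = 7
P[k] for k < 0: unchanged (A[0] not included)
P[k] for k >= 0: shift by delta = 7
  P[0] = -1 + 7 = 6
  P[1] = -3 + 7 = 4
  P[2] = -2 + 7 = 5
  P[3] = -12 + 7 = -5
  P[4] = -18 + 7 = -11
  P[5] = -13 + 7 = -6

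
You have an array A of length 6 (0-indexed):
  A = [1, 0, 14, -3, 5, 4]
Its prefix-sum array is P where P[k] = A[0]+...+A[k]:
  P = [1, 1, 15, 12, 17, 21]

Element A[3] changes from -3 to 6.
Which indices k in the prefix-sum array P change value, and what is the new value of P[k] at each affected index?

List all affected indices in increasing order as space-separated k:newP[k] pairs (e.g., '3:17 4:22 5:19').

P[k] = A[0] + ... + A[k]
P[k] includes A[3] iff k >= 3
Affected indices: 3, 4, ..., 5; delta = 9
  P[3]: 12 + 9 = 21
  P[4]: 17 + 9 = 26
  P[5]: 21 + 9 = 30

Answer: 3:21 4:26 5:30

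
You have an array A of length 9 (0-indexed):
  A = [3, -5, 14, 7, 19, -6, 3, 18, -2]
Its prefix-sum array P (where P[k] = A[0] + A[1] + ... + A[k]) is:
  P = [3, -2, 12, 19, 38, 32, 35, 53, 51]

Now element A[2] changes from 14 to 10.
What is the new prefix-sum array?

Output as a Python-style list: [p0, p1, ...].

Answer: [3, -2, 8, 15, 34, 28, 31, 49, 47]

Derivation:
Change: A[2] 14 -> 10, delta = -4
P[k] for k < 2: unchanged (A[2] not included)
P[k] for k >= 2: shift by delta = -4
  P[0] = 3 + 0 = 3
  P[1] = -2 + 0 = -2
  P[2] = 12 + -4 = 8
  P[3] = 19 + -4 = 15
  P[4] = 38 + -4 = 34
  P[5] = 32 + -4 = 28
  P[6] = 35 + -4 = 31
  P[7] = 53 + -4 = 49
  P[8] = 51 + -4 = 47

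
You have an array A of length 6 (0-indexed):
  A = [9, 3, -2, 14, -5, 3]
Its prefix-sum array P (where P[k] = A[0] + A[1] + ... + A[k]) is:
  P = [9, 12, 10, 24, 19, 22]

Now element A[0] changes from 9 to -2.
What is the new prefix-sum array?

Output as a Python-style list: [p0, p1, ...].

Change: A[0] 9 -> -2, delta = -11
P[k] for k < 0: unchanged (A[0] not included)
P[k] for k >= 0: shift by delta = -11
  P[0] = 9 + -11 = -2
  P[1] = 12 + -11 = 1
  P[2] = 10 + -11 = -1
  P[3] = 24 + -11 = 13
  P[4] = 19 + -11 = 8
  P[5] = 22 + -11 = 11

Answer: [-2, 1, -1, 13, 8, 11]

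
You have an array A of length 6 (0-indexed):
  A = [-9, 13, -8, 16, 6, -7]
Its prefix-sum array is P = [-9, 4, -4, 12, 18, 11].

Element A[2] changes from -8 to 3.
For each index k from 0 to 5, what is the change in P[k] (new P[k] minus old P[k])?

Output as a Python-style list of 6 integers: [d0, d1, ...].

Element change: A[2] -8 -> 3, delta = 11
For k < 2: P[k] unchanged, delta_P[k] = 0
For k >= 2: P[k] shifts by exactly 11
Delta array: [0, 0, 11, 11, 11, 11]

Answer: [0, 0, 11, 11, 11, 11]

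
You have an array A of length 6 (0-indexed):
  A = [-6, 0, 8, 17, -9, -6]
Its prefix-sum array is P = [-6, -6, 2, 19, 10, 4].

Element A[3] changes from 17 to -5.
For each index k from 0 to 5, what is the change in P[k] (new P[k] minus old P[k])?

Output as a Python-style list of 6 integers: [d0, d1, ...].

Answer: [0, 0, 0, -22, -22, -22]

Derivation:
Element change: A[3] 17 -> -5, delta = -22
For k < 3: P[k] unchanged, delta_P[k] = 0
For k >= 3: P[k] shifts by exactly -22
Delta array: [0, 0, 0, -22, -22, -22]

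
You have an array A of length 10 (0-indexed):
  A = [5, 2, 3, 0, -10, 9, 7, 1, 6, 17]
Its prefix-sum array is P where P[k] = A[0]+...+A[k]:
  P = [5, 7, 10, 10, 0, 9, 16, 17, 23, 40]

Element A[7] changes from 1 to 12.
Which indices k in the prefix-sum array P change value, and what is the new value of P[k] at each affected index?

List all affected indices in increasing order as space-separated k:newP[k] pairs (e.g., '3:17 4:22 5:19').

Answer: 7:28 8:34 9:51

Derivation:
P[k] = A[0] + ... + A[k]
P[k] includes A[7] iff k >= 7
Affected indices: 7, 8, ..., 9; delta = 11
  P[7]: 17 + 11 = 28
  P[8]: 23 + 11 = 34
  P[9]: 40 + 11 = 51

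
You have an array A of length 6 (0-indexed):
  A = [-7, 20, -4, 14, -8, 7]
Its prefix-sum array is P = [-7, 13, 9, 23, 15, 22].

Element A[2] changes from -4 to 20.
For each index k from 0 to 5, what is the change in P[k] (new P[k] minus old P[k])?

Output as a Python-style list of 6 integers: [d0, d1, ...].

Answer: [0, 0, 24, 24, 24, 24]

Derivation:
Element change: A[2] -4 -> 20, delta = 24
For k < 2: P[k] unchanged, delta_P[k] = 0
For k >= 2: P[k] shifts by exactly 24
Delta array: [0, 0, 24, 24, 24, 24]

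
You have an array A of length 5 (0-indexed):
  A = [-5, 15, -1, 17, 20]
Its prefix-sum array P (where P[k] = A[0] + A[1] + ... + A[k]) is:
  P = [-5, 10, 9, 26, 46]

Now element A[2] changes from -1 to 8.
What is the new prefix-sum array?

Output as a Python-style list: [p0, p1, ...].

Answer: [-5, 10, 18, 35, 55]

Derivation:
Change: A[2] -1 -> 8, delta = 9
P[k] for k < 2: unchanged (A[2] not included)
P[k] for k >= 2: shift by delta = 9
  P[0] = -5 + 0 = -5
  P[1] = 10 + 0 = 10
  P[2] = 9 + 9 = 18
  P[3] = 26 + 9 = 35
  P[4] = 46 + 9 = 55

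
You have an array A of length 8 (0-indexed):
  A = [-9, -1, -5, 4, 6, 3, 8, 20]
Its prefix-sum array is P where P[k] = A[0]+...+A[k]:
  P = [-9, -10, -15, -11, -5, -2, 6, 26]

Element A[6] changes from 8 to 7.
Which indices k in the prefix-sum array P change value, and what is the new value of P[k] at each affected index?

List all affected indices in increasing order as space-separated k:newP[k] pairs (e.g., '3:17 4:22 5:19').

Answer: 6:5 7:25

Derivation:
P[k] = A[0] + ... + A[k]
P[k] includes A[6] iff k >= 6
Affected indices: 6, 7, ..., 7; delta = -1
  P[6]: 6 + -1 = 5
  P[7]: 26 + -1 = 25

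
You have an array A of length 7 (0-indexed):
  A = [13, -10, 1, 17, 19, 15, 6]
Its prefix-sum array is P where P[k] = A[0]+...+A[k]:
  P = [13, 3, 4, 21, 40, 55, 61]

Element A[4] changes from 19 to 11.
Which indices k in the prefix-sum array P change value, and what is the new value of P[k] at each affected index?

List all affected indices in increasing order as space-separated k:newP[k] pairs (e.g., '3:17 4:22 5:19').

P[k] = A[0] + ... + A[k]
P[k] includes A[4] iff k >= 4
Affected indices: 4, 5, ..., 6; delta = -8
  P[4]: 40 + -8 = 32
  P[5]: 55 + -8 = 47
  P[6]: 61 + -8 = 53

Answer: 4:32 5:47 6:53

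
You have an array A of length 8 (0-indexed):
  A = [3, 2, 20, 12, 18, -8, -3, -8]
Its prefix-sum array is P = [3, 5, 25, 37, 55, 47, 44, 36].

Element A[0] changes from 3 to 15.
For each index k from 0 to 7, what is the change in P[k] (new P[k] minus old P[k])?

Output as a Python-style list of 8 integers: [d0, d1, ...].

Element change: A[0] 3 -> 15, delta = 12
For k < 0: P[k] unchanged, delta_P[k] = 0
For k >= 0: P[k] shifts by exactly 12
Delta array: [12, 12, 12, 12, 12, 12, 12, 12]

Answer: [12, 12, 12, 12, 12, 12, 12, 12]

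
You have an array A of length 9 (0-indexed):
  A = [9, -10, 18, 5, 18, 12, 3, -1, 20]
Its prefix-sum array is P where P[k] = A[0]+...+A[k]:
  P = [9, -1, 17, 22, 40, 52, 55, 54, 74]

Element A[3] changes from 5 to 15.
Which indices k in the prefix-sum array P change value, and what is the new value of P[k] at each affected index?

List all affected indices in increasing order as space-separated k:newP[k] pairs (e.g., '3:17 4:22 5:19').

P[k] = A[0] + ... + A[k]
P[k] includes A[3] iff k >= 3
Affected indices: 3, 4, ..., 8; delta = 10
  P[3]: 22 + 10 = 32
  P[4]: 40 + 10 = 50
  P[5]: 52 + 10 = 62
  P[6]: 55 + 10 = 65
  P[7]: 54 + 10 = 64
  P[8]: 74 + 10 = 84

Answer: 3:32 4:50 5:62 6:65 7:64 8:84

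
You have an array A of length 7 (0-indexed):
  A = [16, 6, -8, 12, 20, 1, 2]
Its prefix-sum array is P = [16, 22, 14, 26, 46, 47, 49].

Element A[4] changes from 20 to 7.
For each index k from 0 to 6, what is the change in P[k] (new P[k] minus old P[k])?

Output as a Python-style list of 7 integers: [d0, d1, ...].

Element change: A[4] 20 -> 7, delta = -13
For k < 4: P[k] unchanged, delta_P[k] = 0
For k >= 4: P[k] shifts by exactly -13
Delta array: [0, 0, 0, 0, -13, -13, -13]

Answer: [0, 0, 0, 0, -13, -13, -13]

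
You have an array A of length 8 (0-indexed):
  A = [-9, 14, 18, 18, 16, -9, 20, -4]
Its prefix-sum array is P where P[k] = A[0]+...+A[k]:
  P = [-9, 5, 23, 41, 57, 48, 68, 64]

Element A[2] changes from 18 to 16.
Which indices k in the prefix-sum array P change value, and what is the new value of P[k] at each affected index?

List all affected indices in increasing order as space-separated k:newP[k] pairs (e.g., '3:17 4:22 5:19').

P[k] = A[0] + ... + A[k]
P[k] includes A[2] iff k >= 2
Affected indices: 2, 3, ..., 7; delta = -2
  P[2]: 23 + -2 = 21
  P[3]: 41 + -2 = 39
  P[4]: 57 + -2 = 55
  P[5]: 48 + -2 = 46
  P[6]: 68 + -2 = 66
  P[7]: 64 + -2 = 62

Answer: 2:21 3:39 4:55 5:46 6:66 7:62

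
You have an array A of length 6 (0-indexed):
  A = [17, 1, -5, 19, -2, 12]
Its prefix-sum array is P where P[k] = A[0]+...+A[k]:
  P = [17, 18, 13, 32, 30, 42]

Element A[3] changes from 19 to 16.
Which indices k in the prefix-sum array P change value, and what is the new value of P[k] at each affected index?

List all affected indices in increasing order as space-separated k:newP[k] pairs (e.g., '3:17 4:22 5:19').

P[k] = A[0] + ... + A[k]
P[k] includes A[3] iff k >= 3
Affected indices: 3, 4, ..., 5; delta = -3
  P[3]: 32 + -3 = 29
  P[4]: 30 + -3 = 27
  P[5]: 42 + -3 = 39

Answer: 3:29 4:27 5:39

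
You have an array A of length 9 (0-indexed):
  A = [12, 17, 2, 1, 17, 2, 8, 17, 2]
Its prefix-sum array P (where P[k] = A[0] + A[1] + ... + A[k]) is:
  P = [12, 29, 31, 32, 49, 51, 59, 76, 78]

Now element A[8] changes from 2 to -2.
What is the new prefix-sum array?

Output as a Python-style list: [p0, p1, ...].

Change: A[8] 2 -> -2, delta = -4
P[k] for k < 8: unchanged (A[8] not included)
P[k] for k >= 8: shift by delta = -4
  P[0] = 12 + 0 = 12
  P[1] = 29 + 0 = 29
  P[2] = 31 + 0 = 31
  P[3] = 32 + 0 = 32
  P[4] = 49 + 0 = 49
  P[5] = 51 + 0 = 51
  P[6] = 59 + 0 = 59
  P[7] = 76 + 0 = 76
  P[8] = 78 + -4 = 74

Answer: [12, 29, 31, 32, 49, 51, 59, 76, 74]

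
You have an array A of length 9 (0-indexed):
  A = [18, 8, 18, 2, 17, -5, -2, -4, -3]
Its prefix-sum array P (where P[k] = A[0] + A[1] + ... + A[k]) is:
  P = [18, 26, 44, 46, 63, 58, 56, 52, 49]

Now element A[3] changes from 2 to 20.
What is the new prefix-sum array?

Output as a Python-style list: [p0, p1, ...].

Change: A[3] 2 -> 20, delta = 18
P[k] for k < 3: unchanged (A[3] not included)
P[k] for k >= 3: shift by delta = 18
  P[0] = 18 + 0 = 18
  P[1] = 26 + 0 = 26
  P[2] = 44 + 0 = 44
  P[3] = 46 + 18 = 64
  P[4] = 63 + 18 = 81
  P[5] = 58 + 18 = 76
  P[6] = 56 + 18 = 74
  P[7] = 52 + 18 = 70
  P[8] = 49 + 18 = 67

Answer: [18, 26, 44, 64, 81, 76, 74, 70, 67]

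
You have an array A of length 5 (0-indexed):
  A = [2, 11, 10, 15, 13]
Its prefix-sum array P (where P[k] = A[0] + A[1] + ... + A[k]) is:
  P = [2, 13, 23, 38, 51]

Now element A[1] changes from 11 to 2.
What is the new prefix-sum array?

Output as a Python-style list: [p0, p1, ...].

Change: A[1] 11 -> 2, delta = -9
P[k] for k < 1: unchanged (A[1] not included)
P[k] for k >= 1: shift by delta = -9
  P[0] = 2 + 0 = 2
  P[1] = 13 + -9 = 4
  P[2] = 23 + -9 = 14
  P[3] = 38 + -9 = 29
  P[4] = 51 + -9 = 42

Answer: [2, 4, 14, 29, 42]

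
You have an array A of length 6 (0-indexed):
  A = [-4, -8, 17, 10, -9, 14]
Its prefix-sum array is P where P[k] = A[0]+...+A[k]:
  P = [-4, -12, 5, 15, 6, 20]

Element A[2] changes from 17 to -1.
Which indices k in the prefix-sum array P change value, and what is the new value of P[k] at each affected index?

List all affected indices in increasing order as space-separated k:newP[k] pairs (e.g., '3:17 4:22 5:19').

Answer: 2:-13 3:-3 4:-12 5:2

Derivation:
P[k] = A[0] + ... + A[k]
P[k] includes A[2] iff k >= 2
Affected indices: 2, 3, ..., 5; delta = -18
  P[2]: 5 + -18 = -13
  P[3]: 15 + -18 = -3
  P[4]: 6 + -18 = -12
  P[5]: 20 + -18 = 2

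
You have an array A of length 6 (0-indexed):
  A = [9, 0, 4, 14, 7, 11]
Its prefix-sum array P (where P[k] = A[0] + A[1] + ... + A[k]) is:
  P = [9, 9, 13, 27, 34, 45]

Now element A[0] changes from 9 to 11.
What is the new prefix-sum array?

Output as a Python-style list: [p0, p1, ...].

Change: A[0] 9 -> 11, delta = 2
P[k] for k < 0: unchanged (A[0] not included)
P[k] for k >= 0: shift by delta = 2
  P[0] = 9 + 2 = 11
  P[1] = 9 + 2 = 11
  P[2] = 13 + 2 = 15
  P[3] = 27 + 2 = 29
  P[4] = 34 + 2 = 36
  P[5] = 45 + 2 = 47

Answer: [11, 11, 15, 29, 36, 47]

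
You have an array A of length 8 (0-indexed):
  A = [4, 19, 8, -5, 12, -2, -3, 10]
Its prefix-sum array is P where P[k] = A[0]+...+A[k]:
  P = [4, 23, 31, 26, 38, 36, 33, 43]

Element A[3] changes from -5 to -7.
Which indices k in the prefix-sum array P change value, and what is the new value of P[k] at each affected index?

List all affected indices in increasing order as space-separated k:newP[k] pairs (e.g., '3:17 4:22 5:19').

P[k] = A[0] + ... + A[k]
P[k] includes A[3] iff k >= 3
Affected indices: 3, 4, ..., 7; delta = -2
  P[3]: 26 + -2 = 24
  P[4]: 38 + -2 = 36
  P[5]: 36 + -2 = 34
  P[6]: 33 + -2 = 31
  P[7]: 43 + -2 = 41

Answer: 3:24 4:36 5:34 6:31 7:41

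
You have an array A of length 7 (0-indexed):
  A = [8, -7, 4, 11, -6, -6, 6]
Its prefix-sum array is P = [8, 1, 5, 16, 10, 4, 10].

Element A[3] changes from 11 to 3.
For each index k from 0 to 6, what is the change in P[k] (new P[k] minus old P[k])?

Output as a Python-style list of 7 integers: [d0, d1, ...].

Element change: A[3] 11 -> 3, delta = -8
For k < 3: P[k] unchanged, delta_P[k] = 0
For k >= 3: P[k] shifts by exactly -8
Delta array: [0, 0, 0, -8, -8, -8, -8]

Answer: [0, 0, 0, -8, -8, -8, -8]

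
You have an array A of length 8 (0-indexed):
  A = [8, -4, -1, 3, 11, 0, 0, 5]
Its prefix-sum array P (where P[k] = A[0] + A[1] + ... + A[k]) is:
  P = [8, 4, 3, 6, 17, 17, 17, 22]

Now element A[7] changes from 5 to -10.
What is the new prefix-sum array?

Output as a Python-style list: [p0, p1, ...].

Answer: [8, 4, 3, 6, 17, 17, 17, 7]

Derivation:
Change: A[7] 5 -> -10, delta = -15
P[k] for k < 7: unchanged (A[7] not included)
P[k] for k >= 7: shift by delta = -15
  P[0] = 8 + 0 = 8
  P[1] = 4 + 0 = 4
  P[2] = 3 + 0 = 3
  P[3] = 6 + 0 = 6
  P[4] = 17 + 0 = 17
  P[5] = 17 + 0 = 17
  P[6] = 17 + 0 = 17
  P[7] = 22 + -15 = 7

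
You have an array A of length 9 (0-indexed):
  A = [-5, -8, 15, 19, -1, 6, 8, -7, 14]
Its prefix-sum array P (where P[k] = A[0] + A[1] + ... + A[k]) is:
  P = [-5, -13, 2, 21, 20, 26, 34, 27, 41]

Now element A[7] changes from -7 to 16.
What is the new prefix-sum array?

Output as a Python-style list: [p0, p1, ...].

Answer: [-5, -13, 2, 21, 20, 26, 34, 50, 64]

Derivation:
Change: A[7] -7 -> 16, delta = 23
P[k] for k < 7: unchanged (A[7] not included)
P[k] for k >= 7: shift by delta = 23
  P[0] = -5 + 0 = -5
  P[1] = -13 + 0 = -13
  P[2] = 2 + 0 = 2
  P[3] = 21 + 0 = 21
  P[4] = 20 + 0 = 20
  P[5] = 26 + 0 = 26
  P[6] = 34 + 0 = 34
  P[7] = 27 + 23 = 50
  P[8] = 41 + 23 = 64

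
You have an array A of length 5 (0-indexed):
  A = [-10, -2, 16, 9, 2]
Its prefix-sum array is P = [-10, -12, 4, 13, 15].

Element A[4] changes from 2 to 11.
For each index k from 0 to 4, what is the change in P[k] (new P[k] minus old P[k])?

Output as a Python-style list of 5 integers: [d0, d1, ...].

Answer: [0, 0, 0, 0, 9]

Derivation:
Element change: A[4] 2 -> 11, delta = 9
For k < 4: P[k] unchanged, delta_P[k] = 0
For k >= 4: P[k] shifts by exactly 9
Delta array: [0, 0, 0, 0, 9]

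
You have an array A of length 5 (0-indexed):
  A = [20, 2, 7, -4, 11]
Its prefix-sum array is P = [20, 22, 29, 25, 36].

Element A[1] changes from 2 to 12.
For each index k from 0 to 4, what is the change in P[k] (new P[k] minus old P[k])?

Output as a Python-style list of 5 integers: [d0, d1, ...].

Answer: [0, 10, 10, 10, 10]

Derivation:
Element change: A[1] 2 -> 12, delta = 10
For k < 1: P[k] unchanged, delta_P[k] = 0
For k >= 1: P[k] shifts by exactly 10
Delta array: [0, 10, 10, 10, 10]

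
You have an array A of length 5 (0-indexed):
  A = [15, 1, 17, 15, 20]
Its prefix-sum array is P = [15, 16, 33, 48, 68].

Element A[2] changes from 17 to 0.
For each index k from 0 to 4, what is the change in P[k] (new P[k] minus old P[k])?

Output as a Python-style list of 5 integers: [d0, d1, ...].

Element change: A[2] 17 -> 0, delta = -17
For k < 2: P[k] unchanged, delta_P[k] = 0
For k >= 2: P[k] shifts by exactly -17
Delta array: [0, 0, -17, -17, -17]

Answer: [0, 0, -17, -17, -17]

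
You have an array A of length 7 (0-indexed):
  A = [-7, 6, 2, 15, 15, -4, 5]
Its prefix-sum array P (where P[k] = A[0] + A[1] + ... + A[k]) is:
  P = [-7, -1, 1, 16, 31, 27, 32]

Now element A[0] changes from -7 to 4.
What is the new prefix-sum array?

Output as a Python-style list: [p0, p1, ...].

Change: A[0] -7 -> 4, delta = 11
P[k] for k < 0: unchanged (A[0] not included)
P[k] for k >= 0: shift by delta = 11
  P[0] = -7 + 11 = 4
  P[1] = -1 + 11 = 10
  P[2] = 1 + 11 = 12
  P[3] = 16 + 11 = 27
  P[4] = 31 + 11 = 42
  P[5] = 27 + 11 = 38
  P[6] = 32 + 11 = 43

Answer: [4, 10, 12, 27, 42, 38, 43]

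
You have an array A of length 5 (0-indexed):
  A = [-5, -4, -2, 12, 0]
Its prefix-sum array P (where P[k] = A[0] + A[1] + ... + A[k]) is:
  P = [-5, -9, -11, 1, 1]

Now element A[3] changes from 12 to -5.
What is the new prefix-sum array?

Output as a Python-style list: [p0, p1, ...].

Answer: [-5, -9, -11, -16, -16]

Derivation:
Change: A[3] 12 -> -5, delta = -17
P[k] for k < 3: unchanged (A[3] not included)
P[k] for k >= 3: shift by delta = -17
  P[0] = -5 + 0 = -5
  P[1] = -9 + 0 = -9
  P[2] = -11 + 0 = -11
  P[3] = 1 + -17 = -16
  P[4] = 1 + -17 = -16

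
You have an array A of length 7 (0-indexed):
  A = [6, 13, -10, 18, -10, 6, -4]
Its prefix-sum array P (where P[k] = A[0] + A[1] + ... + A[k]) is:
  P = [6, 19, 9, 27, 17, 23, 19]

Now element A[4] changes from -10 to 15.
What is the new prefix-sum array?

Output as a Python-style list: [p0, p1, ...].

Change: A[4] -10 -> 15, delta = 25
P[k] for k < 4: unchanged (A[4] not included)
P[k] for k >= 4: shift by delta = 25
  P[0] = 6 + 0 = 6
  P[1] = 19 + 0 = 19
  P[2] = 9 + 0 = 9
  P[3] = 27 + 0 = 27
  P[4] = 17 + 25 = 42
  P[5] = 23 + 25 = 48
  P[6] = 19 + 25 = 44

Answer: [6, 19, 9, 27, 42, 48, 44]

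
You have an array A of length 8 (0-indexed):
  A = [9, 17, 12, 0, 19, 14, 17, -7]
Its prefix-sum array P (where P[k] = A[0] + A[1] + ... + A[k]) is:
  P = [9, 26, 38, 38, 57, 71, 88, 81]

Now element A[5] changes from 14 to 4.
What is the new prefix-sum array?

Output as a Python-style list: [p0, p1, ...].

Change: A[5] 14 -> 4, delta = -10
P[k] for k < 5: unchanged (A[5] not included)
P[k] for k >= 5: shift by delta = -10
  P[0] = 9 + 0 = 9
  P[1] = 26 + 0 = 26
  P[2] = 38 + 0 = 38
  P[3] = 38 + 0 = 38
  P[4] = 57 + 0 = 57
  P[5] = 71 + -10 = 61
  P[6] = 88 + -10 = 78
  P[7] = 81 + -10 = 71

Answer: [9, 26, 38, 38, 57, 61, 78, 71]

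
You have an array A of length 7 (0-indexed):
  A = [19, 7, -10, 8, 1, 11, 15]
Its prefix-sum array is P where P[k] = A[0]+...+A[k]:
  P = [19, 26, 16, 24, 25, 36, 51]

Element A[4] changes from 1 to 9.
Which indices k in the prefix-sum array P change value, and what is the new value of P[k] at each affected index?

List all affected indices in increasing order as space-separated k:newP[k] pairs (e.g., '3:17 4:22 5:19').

P[k] = A[0] + ... + A[k]
P[k] includes A[4] iff k >= 4
Affected indices: 4, 5, ..., 6; delta = 8
  P[4]: 25 + 8 = 33
  P[5]: 36 + 8 = 44
  P[6]: 51 + 8 = 59

Answer: 4:33 5:44 6:59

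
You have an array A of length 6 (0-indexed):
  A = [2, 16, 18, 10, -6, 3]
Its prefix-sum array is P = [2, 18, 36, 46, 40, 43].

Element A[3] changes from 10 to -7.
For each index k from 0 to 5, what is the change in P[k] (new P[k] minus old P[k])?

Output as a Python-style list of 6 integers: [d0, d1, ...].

Answer: [0, 0, 0, -17, -17, -17]

Derivation:
Element change: A[3] 10 -> -7, delta = -17
For k < 3: P[k] unchanged, delta_P[k] = 0
For k >= 3: P[k] shifts by exactly -17
Delta array: [0, 0, 0, -17, -17, -17]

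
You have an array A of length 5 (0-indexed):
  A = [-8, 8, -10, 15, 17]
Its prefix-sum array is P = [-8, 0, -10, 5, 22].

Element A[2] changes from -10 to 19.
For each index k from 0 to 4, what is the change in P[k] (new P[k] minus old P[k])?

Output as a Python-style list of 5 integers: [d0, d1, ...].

Element change: A[2] -10 -> 19, delta = 29
For k < 2: P[k] unchanged, delta_P[k] = 0
For k >= 2: P[k] shifts by exactly 29
Delta array: [0, 0, 29, 29, 29]

Answer: [0, 0, 29, 29, 29]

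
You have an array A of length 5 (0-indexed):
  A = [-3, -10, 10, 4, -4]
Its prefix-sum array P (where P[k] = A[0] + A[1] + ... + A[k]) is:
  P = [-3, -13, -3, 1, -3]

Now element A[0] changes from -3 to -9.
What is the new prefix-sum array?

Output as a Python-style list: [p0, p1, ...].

Answer: [-9, -19, -9, -5, -9]

Derivation:
Change: A[0] -3 -> -9, delta = -6
P[k] for k < 0: unchanged (A[0] not included)
P[k] for k >= 0: shift by delta = -6
  P[0] = -3 + -6 = -9
  P[1] = -13 + -6 = -19
  P[2] = -3 + -6 = -9
  P[3] = 1 + -6 = -5
  P[4] = -3 + -6 = -9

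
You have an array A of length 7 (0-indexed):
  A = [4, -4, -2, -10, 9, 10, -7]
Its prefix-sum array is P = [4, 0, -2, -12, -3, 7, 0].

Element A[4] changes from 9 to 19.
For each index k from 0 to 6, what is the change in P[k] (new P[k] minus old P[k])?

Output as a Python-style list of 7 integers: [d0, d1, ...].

Answer: [0, 0, 0, 0, 10, 10, 10]

Derivation:
Element change: A[4] 9 -> 19, delta = 10
For k < 4: P[k] unchanged, delta_P[k] = 0
For k >= 4: P[k] shifts by exactly 10
Delta array: [0, 0, 0, 0, 10, 10, 10]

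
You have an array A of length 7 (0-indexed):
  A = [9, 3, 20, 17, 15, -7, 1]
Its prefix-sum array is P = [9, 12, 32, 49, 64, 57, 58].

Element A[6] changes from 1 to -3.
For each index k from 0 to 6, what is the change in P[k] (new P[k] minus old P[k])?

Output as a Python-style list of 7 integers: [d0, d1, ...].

Answer: [0, 0, 0, 0, 0, 0, -4]

Derivation:
Element change: A[6] 1 -> -3, delta = -4
For k < 6: P[k] unchanged, delta_P[k] = 0
For k >= 6: P[k] shifts by exactly -4
Delta array: [0, 0, 0, 0, 0, 0, -4]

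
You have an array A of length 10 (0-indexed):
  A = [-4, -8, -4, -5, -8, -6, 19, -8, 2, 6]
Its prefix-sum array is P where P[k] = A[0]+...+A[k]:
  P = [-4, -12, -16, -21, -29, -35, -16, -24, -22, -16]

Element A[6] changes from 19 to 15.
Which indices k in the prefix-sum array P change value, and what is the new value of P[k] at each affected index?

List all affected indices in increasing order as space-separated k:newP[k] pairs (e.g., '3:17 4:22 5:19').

P[k] = A[0] + ... + A[k]
P[k] includes A[6] iff k >= 6
Affected indices: 6, 7, ..., 9; delta = -4
  P[6]: -16 + -4 = -20
  P[7]: -24 + -4 = -28
  P[8]: -22 + -4 = -26
  P[9]: -16 + -4 = -20

Answer: 6:-20 7:-28 8:-26 9:-20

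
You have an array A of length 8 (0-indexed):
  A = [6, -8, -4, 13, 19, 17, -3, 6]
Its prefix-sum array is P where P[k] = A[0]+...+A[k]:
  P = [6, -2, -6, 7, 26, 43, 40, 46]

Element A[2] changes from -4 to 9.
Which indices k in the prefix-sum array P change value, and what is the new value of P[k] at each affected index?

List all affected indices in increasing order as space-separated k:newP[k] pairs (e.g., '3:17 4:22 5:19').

Answer: 2:7 3:20 4:39 5:56 6:53 7:59

Derivation:
P[k] = A[0] + ... + A[k]
P[k] includes A[2] iff k >= 2
Affected indices: 2, 3, ..., 7; delta = 13
  P[2]: -6 + 13 = 7
  P[3]: 7 + 13 = 20
  P[4]: 26 + 13 = 39
  P[5]: 43 + 13 = 56
  P[6]: 40 + 13 = 53
  P[7]: 46 + 13 = 59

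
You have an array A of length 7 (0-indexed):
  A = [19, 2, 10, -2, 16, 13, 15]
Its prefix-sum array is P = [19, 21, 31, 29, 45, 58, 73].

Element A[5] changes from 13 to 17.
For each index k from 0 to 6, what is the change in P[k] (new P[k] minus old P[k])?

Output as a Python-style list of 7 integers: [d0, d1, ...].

Answer: [0, 0, 0, 0, 0, 4, 4]

Derivation:
Element change: A[5] 13 -> 17, delta = 4
For k < 5: P[k] unchanged, delta_P[k] = 0
For k >= 5: P[k] shifts by exactly 4
Delta array: [0, 0, 0, 0, 0, 4, 4]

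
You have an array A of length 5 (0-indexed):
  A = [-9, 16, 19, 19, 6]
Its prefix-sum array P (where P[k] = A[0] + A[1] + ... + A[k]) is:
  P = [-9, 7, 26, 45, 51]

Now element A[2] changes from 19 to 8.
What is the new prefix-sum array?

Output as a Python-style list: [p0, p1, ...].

Answer: [-9, 7, 15, 34, 40]

Derivation:
Change: A[2] 19 -> 8, delta = -11
P[k] for k < 2: unchanged (A[2] not included)
P[k] for k >= 2: shift by delta = -11
  P[0] = -9 + 0 = -9
  P[1] = 7 + 0 = 7
  P[2] = 26 + -11 = 15
  P[3] = 45 + -11 = 34
  P[4] = 51 + -11 = 40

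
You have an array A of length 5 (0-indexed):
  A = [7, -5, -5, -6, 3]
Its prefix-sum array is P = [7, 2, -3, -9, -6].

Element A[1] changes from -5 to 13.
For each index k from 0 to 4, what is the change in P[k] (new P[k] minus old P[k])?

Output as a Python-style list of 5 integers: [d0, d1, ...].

Element change: A[1] -5 -> 13, delta = 18
For k < 1: P[k] unchanged, delta_P[k] = 0
For k >= 1: P[k] shifts by exactly 18
Delta array: [0, 18, 18, 18, 18]

Answer: [0, 18, 18, 18, 18]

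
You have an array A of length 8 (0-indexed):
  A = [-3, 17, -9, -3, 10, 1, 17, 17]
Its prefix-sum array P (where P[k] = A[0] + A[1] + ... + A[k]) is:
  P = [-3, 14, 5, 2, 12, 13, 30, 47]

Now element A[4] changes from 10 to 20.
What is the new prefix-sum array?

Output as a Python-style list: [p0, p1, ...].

Answer: [-3, 14, 5, 2, 22, 23, 40, 57]

Derivation:
Change: A[4] 10 -> 20, delta = 10
P[k] for k < 4: unchanged (A[4] not included)
P[k] for k >= 4: shift by delta = 10
  P[0] = -3 + 0 = -3
  P[1] = 14 + 0 = 14
  P[2] = 5 + 0 = 5
  P[3] = 2 + 0 = 2
  P[4] = 12 + 10 = 22
  P[5] = 13 + 10 = 23
  P[6] = 30 + 10 = 40
  P[7] = 47 + 10 = 57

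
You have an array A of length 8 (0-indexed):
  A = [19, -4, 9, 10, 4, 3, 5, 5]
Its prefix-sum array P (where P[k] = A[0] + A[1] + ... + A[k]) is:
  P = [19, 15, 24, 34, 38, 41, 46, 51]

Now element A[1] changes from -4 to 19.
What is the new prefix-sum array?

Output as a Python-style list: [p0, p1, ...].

Change: A[1] -4 -> 19, delta = 23
P[k] for k < 1: unchanged (A[1] not included)
P[k] for k >= 1: shift by delta = 23
  P[0] = 19 + 0 = 19
  P[1] = 15 + 23 = 38
  P[2] = 24 + 23 = 47
  P[3] = 34 + 23 = 57
  P[4] = 38 + 23 = 61
  P[5] = 41 + 23 = 64
  P[6] = 46 + 23 = 69
  P[7] = 51 + 23 = 74

Answer: [19, 38, 47, 57, 61, 64, 69, 74]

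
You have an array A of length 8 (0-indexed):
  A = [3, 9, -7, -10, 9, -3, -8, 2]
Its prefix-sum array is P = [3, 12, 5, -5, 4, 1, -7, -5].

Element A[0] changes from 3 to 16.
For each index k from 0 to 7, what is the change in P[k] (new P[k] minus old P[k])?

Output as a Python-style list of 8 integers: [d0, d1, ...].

Answer: [13, 13, 13, 13, 13, 13, 13, 13]

Derivation:
Element change: A[0] 3 -> 16, delta = 13
For k < 0: P[k] unchanged, delta_P[k] = 0
For k >= 0: P[k] shifts by exactly 13
Delta array: [13, 13, 13, 13, 13, 13, 13, 13]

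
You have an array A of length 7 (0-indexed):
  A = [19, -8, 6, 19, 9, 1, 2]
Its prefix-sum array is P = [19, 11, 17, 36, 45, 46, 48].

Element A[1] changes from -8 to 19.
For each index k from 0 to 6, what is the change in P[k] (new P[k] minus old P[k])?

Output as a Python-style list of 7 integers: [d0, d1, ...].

Answer: [0, 27, 27, 27, 27, 27, 27]

Derivation:
Element change: A[1] -8 -> 19, delta = 27
For k < 1: P[k] unchanged, delta_P[k] = 0
For k >= 1: P[k] shifts by exactly 27
Delta array: [0, 27, 27, 27, 27, 27, 27]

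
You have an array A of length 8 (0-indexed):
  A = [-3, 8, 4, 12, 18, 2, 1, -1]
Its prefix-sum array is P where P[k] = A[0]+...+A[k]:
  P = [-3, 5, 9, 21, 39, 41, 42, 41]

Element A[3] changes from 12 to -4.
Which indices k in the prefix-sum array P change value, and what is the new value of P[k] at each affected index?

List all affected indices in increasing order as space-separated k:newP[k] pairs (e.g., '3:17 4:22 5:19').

P[k] = A[0] + ... + A[k]
P[k] includes A[3] iff k >= 3
Affected indices: 3, 4, ..., 7; delta = -16
  P[3]: 21 + -16 = 5
  P[4]: 39 + -16 = 23
  P[5]: 41 + -16 = 25
  P[6]: 42 + -16 = 26
  P[7]: 41 + -16 = 25

Answer: 3:5 4:23 5:25 6:26 7:25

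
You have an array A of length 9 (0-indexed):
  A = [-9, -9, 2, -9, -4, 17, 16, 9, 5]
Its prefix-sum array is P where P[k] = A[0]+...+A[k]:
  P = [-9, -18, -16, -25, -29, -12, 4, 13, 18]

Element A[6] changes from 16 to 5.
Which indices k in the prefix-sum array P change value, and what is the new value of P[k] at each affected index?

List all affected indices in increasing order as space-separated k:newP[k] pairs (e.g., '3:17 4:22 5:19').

P[k] = A[0] + ... + A[k]
P[k] includes A[6] iff k >= 6
Affected indices: 6, 7, ..., 8; delta = -11
  P[6]: 4 + -11 = -7
  P[7]: 13 + -11 = 2
  P[8]: 18 + -11 = 7

Answer: 6:-7 7:2 8:7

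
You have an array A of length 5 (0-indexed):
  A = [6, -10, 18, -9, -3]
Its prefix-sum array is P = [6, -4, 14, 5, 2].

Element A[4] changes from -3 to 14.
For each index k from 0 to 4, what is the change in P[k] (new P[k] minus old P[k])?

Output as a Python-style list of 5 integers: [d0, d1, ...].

Element change: A[4] -3 -> 14, delta = 17
For k < 4: P[k] unchanged, delta_P[k] = 0
For k >= 4: P[k] shifts by exactly 17
Delta array: [0, 0, 0, 0, 17]

Answer: [0, 0, 0, 0, 17]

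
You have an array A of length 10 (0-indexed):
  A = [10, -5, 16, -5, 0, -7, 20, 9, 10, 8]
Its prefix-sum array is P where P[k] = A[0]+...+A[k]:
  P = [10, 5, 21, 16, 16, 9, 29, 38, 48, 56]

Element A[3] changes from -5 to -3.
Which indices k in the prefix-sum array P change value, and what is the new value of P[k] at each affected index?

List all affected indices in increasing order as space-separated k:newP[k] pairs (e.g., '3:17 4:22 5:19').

Answer: 3:18 4:18 5:11 6:31 7:40 8:50 9:58

Derivation:
P[k] = A[0] + ... + A[k]
P[k] includes A[3] iff k >= 3
Affected indices: 3, 4, ..., 9; delta = 2
  P[3]: 16 + 2 = 18
  P[4]: 16 + 2 = 18
  P[5]: 9 + 2 = 11
  P[6]: 29 + 2 = 31
  P[7]: 38 + 2 = 40
  P[8]: 48 + 2 = 50
  P[9]: 56 + 2 = 58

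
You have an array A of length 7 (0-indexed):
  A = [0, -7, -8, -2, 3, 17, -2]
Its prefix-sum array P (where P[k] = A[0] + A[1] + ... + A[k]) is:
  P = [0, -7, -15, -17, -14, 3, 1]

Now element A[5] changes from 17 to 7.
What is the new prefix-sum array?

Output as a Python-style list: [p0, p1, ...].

Answer: [0, -7, -15, -17, -14, -7, -9]

Derivation:
Change: A[5] 17 -> 7, delta = -10
P[k] for k < 5: unchanged (A[5] not included)
P[k] for k >= 5: shift by delta = -10
  P[0] = 0 + 0 = 0
  P[1] = -7 + 0 = -7
  P[2] = -15 + 0 = -15
  P[3] = -17 + 0 = -17
  P[4] = -14 + 0 = -14
  P[5] = 3 + -10 = -7
  P[6] = 1 + -10 = -9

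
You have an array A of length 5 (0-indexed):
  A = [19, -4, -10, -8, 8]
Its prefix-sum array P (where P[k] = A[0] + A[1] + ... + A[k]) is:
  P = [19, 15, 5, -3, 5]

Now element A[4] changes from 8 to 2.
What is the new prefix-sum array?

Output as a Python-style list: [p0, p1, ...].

Answer: [19, 15, 5, -3, -1]

Derivation:
Change: A[4] 8 -> 2, delta = -6
P[k] for k < 4: unchanged (A[4] not included)
P[k] for k >= 4: shift by delta = -6
  P[0] = 19 + 0 = 19
  P[1] = 15 + 0 = 15
  P[2] = 5 + 0 = 5
  P[3] = -3 + 0 = -3
  P[4] = 5 + -6 = -1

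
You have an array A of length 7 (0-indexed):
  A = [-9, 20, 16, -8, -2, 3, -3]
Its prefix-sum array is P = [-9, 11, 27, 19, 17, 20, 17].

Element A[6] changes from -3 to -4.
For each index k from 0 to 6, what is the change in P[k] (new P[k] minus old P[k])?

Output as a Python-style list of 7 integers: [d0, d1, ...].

Answer: [0, 0, 0, 0, 0, 0, -1]

Derivation:
Element change: A[6] -3 -> -4, delta = -1
For k < 6: P[k] unchanged, delta_P[k] = 0
For k >= 6: P[k] shifts by exactly -1
Delta array: [0, 0, 0, 0, 0, 0, -1]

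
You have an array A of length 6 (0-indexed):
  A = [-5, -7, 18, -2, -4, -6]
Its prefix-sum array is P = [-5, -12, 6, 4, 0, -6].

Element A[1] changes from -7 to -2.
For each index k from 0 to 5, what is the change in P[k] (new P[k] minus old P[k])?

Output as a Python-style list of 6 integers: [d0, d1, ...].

Answer: [0, 5, 5, 5, 5, 5]

Derivation:
Element change: A[1] -7 -> -2, delta = 5
For k < 1: P[k] unchanged, delta_P[k] = 0
For k >= 1: P[k] shifts by exactly 5
Delta array: [0, 5, 5, 5, 5, 5]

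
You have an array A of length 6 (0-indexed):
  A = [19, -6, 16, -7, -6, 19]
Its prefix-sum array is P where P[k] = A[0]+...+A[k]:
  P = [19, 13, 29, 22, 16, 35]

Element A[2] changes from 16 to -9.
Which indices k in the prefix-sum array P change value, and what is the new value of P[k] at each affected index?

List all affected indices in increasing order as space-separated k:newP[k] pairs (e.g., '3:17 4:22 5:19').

P[k] = A[0] + ... + A[k]
P[k] includes A[2] iff k >= 2
Affected indices: 2, 3, ..., 5; delta = -25
  P[2]: 29 + -25 = 4
  P[3]: 22 + -25 = -3
  P[4]: 16 + -25 = -9
  P[5]: 35 + -25 = 10

Answer: 2:4 3:-3 4:-9 5:10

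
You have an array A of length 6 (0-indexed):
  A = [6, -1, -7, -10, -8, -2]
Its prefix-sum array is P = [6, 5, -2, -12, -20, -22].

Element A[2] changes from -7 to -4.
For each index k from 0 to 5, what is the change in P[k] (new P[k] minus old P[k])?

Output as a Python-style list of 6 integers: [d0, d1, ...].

Element change: A[2] -7 -> -4, delta = 3
For k < 2: P[k] unchanged, delta_P[k] = 0
For k >= 2: P[k] shifts by exactly 3
Delta array: [0, 0, 3, 3, 3, 3]

Answer: [0, 0, 3, 3, 3, 3]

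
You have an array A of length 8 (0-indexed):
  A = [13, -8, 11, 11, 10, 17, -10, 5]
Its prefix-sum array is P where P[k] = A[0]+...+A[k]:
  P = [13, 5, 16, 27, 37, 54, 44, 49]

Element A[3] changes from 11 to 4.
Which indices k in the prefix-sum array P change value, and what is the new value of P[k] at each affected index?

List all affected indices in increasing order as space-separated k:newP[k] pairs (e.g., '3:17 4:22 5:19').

Answer: 3:20 4:30 5:47 6:37 7:42

Derivation:
P[k] = A[0] + ... + A[k]
P[k] includes A[3] iff k >= 3
Affected indices: 3, 4, ..., 7; delta = -7
  P[3]: 27 + -7 = 20
  P[4]: 37 + -7 = 30
  P[5]: 54 + -7 = 47
  P[6]: 44 + -7 = 37
  P[7]: 49 + -7 = 42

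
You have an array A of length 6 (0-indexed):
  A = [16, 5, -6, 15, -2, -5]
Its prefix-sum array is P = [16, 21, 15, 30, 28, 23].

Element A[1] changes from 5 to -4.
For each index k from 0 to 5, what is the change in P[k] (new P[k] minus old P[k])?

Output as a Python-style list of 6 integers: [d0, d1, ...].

Element change: A[1] 5 -> -4, delta = -9
For k < 1: P[k] unchanged, delta_P[k] = 0
For k >= 1: P[k] shifts by exactly -9
Delta array: [0, -9, -9, -9, -9, -9]

Answer: [0, -9, -9, -9, -9, -9]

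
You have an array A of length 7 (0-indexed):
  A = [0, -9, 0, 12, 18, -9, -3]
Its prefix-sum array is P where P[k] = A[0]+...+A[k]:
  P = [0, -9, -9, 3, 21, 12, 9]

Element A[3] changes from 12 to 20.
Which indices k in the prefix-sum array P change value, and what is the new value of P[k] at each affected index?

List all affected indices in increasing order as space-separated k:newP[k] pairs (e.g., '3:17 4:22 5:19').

P[k] = A[0] + ... + A[k]
P[k] includes A[3] iff k >= 3
Affected indices: 3, 4, ..., 6; delta = 8
  P[3]: 3 + 8 = 11
  P[4]: 21 + 8 = 29
  P[5]: 12 + 8 = 20
  P[6]: 9 + 8 = 17

Answer: 3:11 4:29 5:20 6:17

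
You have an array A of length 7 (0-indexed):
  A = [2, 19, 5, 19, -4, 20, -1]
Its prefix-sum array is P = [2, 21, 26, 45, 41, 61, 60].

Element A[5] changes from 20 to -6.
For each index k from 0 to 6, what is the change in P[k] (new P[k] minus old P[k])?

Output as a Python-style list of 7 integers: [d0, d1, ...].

Element change: A[5] 20 -> -6, delta = -26
For k < 5: P[k] unchanged, delta_P[k] = 0
For k >= 5: P[k] shifts by exactly -26
Delta array: [0, 0, 0, 0, 0, -26, -26]

Answer: [0, 0, 0, 0, 0, -26, -26]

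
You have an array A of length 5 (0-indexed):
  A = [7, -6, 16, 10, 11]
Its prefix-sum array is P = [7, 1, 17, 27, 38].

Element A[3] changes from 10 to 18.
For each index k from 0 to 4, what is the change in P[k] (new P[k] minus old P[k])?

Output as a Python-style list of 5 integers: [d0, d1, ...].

Answer: [0, 0, 0, 8, 8]

Derivation:
Element change: A[3] 10 -> 18, delta = 8
For k < 3: P[k] unchanged, delta_P[k] = 0
For k >= 3: P[k] shifts by exactly 8
Delta array: [0, 0, 0, 8, 8]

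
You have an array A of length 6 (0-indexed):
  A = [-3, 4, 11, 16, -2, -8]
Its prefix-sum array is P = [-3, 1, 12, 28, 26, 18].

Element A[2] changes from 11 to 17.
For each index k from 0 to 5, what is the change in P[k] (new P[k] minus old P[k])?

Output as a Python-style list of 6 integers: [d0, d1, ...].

Answer: [0, 0, 6, 6, 6, 6]

Derivation:
Element change: A[2] 11 -> 17, delta = 6
For k < 2: P[k] unchanged, delta_P[k] = 0
For k >= 2: P[k] shifts by exactly 6
Delta array: [0, 0, 6, 6, 6, 6]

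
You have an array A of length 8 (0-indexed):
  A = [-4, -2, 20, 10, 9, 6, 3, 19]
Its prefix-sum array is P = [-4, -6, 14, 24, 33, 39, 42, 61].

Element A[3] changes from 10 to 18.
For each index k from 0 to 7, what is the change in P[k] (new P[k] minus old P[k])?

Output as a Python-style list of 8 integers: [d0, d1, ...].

Element change: A[3] 10 -> 18, delta = 8
For k < 3: P[k] unchanged, delta_P[k] = 0
For k >= 3: P[k] shifts by exactly 8
Delta array: [0, 0, 0, 8, 8, 8, 8, 8]

Answer: [0, 0, 0, 8, 8, 8, 8, 8]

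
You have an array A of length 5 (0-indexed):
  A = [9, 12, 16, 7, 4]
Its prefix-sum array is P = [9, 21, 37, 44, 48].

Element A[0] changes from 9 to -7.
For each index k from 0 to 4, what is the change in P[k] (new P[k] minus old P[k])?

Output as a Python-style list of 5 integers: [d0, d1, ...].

Element change: A[0] 9 -> -7, delta = -16
For k < 0: P[k] unchanged, delta_P[k] = 0
For k >= 0: P[k] shifts by exactly -16
Delta array: [-16, -16, -16, -16, -16]

Answer: [-16, -16, -16, -16, -16]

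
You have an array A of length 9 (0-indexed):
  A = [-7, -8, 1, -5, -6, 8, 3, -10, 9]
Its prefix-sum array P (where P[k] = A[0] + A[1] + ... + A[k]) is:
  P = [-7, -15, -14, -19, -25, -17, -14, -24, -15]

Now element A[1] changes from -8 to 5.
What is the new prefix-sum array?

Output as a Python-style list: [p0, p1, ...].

Answer: [-7, -2, -1, -6, -12, -4, -1, -11, -2]

Derivation:
Change: A[1] -8 -> 5, delta = 13
P[k] for k < 1: unchanged (A[1] not included)
P[k] for k >= 1: shift by delta = 13
  P[0] = -7 + 0 = -7
  P[1] = -15 + 13 = -2
  P[2] = -14 + 13 = -1
  P[3] = -19 + 13 = -6
  P[4] = -25 + 13 = -12
  P[5] = -17 + 13 = -4
  P[6] = -14 + 13 = -1
  P[7] = -24 + 13 = -11
  P[8] = -15 + 13 = -2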